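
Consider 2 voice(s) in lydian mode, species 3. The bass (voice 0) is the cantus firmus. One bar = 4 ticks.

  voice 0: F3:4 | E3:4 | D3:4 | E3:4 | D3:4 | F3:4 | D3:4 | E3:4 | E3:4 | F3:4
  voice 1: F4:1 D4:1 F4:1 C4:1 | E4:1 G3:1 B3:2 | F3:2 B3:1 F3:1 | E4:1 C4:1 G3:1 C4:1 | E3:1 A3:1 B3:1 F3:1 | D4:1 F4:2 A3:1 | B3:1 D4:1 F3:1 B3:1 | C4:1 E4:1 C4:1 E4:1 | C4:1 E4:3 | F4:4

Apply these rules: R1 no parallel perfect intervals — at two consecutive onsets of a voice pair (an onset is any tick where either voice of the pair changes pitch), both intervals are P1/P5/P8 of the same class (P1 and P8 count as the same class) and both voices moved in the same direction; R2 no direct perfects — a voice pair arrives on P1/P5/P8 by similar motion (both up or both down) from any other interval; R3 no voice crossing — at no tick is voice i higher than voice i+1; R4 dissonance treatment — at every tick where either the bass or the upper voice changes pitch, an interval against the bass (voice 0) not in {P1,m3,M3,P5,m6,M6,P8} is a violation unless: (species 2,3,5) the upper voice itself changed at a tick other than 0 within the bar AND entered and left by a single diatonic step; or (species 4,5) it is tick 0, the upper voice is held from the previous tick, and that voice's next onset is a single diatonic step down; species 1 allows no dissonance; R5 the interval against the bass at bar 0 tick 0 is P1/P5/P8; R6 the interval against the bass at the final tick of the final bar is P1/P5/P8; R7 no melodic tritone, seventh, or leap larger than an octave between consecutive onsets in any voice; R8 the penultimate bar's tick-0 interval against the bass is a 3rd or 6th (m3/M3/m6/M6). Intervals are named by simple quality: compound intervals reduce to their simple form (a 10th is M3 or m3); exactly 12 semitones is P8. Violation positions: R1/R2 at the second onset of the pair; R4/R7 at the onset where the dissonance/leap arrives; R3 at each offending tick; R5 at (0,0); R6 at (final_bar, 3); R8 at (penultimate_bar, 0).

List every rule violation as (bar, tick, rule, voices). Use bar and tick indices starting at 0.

(2, 0, R7, (1,))
(2, 2, R7, (1,))
(2, 3, R7, (1,))
(3, 0, R2, (0, 1))
(3, 0, R7, (1,))
(4, 0, R4, (0, 1))
(4, 3, R7, (1,))
(6, 3, R7, (1,))
(9, 0, R1, (0, 1))

bar 0: v0=F3 v1=F4 downbeat P8
bar 1: v0=E3 v1=E4 downbeat P8
bar 2: v0=D3 v1=F3 downbeat m3
bar 3: v0=E3 v1=E4 downbeat P8
bar 4: v0=D3 v1=E3 downbeat M2
bar 5: v0=F3 v1=D4 downbeat M6
bar 6: v0=D3 v1=B3 downbeat M6
bar 7: v0=E3 v1=C4 downbeat m6
bar 8: v0=E3 v1=C4 downbeat m6
bar 9: v0=F3 v1=F4 downbeat P8
  -> R7 @ bar 2 tick 0 v(1,): B3->F3 leap 6st
  -> R7 @ bar 2 tick 2 v(1,): F3->B3 leap 6st
  -> R7 @ bar 2 tick 3 v(1,): B3->F3 leap 6st
  -> R2 @ bar 3 tick 0 v(0, 1): D3/F3 m3 -> E3/E4 P8 similar
  -> R7 @ bar 3 tick 0 v(1,): F3->E4 leap 11st
  -> R4 @ bar 4 tick 0 v(0, 1): D3/E3 M2 untreated
  -> R7 @ bar 4 tick 3 v(1,): B3->F3 leap 6st
  -> R7 @ bar 6 tick 3 v(1,): F3->B3 leap 6st
  -> R1 @ bar 9 tick 0 v(0, 1): E3/E4 P8 -> F3/F4 P8 similar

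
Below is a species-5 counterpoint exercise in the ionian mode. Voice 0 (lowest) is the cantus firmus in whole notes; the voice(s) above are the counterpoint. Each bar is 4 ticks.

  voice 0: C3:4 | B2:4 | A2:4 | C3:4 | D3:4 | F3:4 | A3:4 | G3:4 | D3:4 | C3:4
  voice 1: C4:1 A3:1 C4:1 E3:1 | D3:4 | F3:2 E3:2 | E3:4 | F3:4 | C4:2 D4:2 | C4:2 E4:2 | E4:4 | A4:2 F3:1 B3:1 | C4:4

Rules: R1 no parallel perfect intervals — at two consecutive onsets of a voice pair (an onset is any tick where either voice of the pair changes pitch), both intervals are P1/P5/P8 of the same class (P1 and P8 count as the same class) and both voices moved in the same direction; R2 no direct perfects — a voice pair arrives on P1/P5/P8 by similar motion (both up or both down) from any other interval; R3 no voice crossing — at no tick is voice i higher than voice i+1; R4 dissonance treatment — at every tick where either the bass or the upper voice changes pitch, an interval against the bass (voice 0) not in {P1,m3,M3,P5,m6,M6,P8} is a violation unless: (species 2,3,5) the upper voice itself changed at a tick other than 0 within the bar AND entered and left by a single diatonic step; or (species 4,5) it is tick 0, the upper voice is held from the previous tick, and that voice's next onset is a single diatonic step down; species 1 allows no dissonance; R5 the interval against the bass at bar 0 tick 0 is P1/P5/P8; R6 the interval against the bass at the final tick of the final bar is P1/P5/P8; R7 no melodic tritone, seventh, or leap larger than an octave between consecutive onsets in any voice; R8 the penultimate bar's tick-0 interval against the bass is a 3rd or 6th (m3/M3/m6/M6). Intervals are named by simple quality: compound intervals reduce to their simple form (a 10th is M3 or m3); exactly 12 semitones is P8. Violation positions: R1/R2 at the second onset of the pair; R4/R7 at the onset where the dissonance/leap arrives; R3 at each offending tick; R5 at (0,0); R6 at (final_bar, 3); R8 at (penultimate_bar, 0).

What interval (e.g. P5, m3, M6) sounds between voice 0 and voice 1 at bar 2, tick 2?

P5

voice 0=A2 voice 1=E3 -> P5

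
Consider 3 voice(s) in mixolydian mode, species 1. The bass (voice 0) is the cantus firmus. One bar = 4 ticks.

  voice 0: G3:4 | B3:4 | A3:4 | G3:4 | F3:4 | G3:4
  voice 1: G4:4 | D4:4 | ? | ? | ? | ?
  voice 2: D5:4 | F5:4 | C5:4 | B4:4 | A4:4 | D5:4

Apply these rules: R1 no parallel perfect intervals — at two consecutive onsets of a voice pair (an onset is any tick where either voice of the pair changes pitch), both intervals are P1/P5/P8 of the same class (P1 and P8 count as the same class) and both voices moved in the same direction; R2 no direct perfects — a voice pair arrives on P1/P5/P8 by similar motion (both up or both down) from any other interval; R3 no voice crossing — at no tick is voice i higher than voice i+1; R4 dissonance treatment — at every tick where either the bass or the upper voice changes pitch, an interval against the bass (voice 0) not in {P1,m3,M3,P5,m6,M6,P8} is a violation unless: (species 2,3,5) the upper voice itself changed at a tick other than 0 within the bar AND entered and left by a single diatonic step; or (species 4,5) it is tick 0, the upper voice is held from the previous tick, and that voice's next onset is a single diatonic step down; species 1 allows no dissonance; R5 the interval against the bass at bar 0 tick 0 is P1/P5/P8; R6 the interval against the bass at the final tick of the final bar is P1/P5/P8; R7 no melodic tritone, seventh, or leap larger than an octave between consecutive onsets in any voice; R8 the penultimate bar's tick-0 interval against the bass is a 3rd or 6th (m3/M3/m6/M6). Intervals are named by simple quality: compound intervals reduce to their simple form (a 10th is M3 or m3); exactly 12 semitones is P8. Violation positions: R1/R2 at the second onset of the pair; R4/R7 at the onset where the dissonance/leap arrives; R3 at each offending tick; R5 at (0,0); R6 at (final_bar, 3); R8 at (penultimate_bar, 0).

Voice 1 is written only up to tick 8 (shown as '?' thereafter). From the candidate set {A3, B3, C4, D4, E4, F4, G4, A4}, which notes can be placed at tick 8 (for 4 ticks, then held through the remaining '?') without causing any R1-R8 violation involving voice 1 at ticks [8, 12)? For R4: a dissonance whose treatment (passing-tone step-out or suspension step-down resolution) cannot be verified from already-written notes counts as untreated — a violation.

A3: violates R2
B3: violates R4
C4: violates R2
D4: violates R4
E4: legal
F4: legal
G4: violates R4
A4: legal

{A4, E4, F4}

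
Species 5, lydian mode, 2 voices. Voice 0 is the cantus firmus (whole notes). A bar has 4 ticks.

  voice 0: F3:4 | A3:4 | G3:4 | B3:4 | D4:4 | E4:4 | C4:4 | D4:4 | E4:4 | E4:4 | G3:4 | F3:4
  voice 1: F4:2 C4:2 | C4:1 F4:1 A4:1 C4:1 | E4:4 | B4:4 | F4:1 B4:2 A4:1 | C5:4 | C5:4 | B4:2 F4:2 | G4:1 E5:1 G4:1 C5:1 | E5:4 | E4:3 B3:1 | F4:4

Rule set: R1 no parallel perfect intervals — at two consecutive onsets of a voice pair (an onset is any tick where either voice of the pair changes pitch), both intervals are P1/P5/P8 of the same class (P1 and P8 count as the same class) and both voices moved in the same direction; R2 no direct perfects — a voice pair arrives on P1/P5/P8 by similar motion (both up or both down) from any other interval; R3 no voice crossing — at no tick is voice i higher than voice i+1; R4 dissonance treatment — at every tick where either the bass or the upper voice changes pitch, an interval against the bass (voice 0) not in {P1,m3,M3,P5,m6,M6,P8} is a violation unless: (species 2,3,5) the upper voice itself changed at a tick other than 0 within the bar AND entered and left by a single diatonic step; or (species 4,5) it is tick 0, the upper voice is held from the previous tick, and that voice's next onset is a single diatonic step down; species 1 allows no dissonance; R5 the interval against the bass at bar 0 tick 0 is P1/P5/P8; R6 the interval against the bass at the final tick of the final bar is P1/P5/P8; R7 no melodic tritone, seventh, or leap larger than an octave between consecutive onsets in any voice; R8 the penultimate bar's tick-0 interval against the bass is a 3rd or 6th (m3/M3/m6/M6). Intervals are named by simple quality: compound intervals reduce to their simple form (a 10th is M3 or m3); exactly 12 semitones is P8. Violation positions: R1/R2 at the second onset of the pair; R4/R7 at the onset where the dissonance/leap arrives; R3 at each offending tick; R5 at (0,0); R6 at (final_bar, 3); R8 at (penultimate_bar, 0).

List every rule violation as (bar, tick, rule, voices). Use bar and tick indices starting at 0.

(3, 0, R2, (0, 1))
(4, 0, R7, (1,))
(4, 1, R7, (1,))
(7, 2, R7, (1,))
(11, 0, R7, (1,))

bar 0: v0=F3 v1=F4 downbeat P8
bar 1: v0=A3 v1=C4 downbeat m3
bar 2: v0=G3 v1=E4 downbeat M6
bar 3: v0=B3 v1=B4 downbeat P8
bar 4: v0=D4 v1=F4 downbeat m3
bar 5: v0=E4 v1=C5 downbeat m6
bar 6: v0=C4 v1=C5 downbeat P8
bar 7: v0=D4 v1=B4 downbeat M6
bar 8: v0=E4 v1=G4 downbeat m3
bar 9: v0=E4 v1=E5 downbeat P8
bar 10: v0=G3 v1=E4 downbeat M6
bar 11: v0=F3 v1=F4 downbeat P8
  -> R2 @ bar 3 tick 0 v(0, 1): G3/E4 M6 -> B3/B4 P8 similar
  -> R7 @ bar 4 tick 0 v(1,): B4->F4 leap 6st
  -> R7 @ bar 4 tick 1 v(1,): F4->B4 leap 6st
  -> R7 @ bar 7 tick 2 v(1,): B4->F4 leap 6st
  -> R7 @ bar 11 tick 0 v(1,): B3->F4 leap 6st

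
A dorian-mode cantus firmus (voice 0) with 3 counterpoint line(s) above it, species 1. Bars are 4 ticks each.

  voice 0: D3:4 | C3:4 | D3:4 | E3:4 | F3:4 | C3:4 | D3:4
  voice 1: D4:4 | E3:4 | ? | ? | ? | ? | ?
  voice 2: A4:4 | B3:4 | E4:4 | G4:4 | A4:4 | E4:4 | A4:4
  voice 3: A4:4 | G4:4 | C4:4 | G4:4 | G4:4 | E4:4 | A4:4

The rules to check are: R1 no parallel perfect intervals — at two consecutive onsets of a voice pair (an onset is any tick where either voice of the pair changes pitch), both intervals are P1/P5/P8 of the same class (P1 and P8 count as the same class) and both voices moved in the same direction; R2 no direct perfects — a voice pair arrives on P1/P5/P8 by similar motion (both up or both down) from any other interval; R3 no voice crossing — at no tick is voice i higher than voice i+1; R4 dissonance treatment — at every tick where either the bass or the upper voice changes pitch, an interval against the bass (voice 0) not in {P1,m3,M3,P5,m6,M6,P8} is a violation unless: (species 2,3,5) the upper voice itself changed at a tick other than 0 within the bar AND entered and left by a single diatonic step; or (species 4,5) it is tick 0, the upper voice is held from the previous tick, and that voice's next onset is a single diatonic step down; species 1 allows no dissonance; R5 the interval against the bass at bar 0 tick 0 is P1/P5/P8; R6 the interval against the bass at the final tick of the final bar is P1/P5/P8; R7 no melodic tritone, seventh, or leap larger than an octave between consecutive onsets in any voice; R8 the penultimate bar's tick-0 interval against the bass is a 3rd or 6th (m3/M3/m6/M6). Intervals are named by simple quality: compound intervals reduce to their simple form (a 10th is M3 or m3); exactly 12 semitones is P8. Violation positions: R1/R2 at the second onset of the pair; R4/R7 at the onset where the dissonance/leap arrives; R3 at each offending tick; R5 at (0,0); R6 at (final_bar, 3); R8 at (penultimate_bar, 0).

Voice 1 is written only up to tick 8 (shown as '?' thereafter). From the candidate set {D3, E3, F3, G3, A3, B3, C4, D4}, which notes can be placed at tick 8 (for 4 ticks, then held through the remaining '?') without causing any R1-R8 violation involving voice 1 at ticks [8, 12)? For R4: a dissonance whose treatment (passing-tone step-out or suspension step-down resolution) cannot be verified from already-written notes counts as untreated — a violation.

{B3, D3, F3}

D3: legal
E3: violates R4
F3: legal
G3: violates R4
A3: violates R1,R2
B3: legal
C4: violates R4
D4: violates R2,R7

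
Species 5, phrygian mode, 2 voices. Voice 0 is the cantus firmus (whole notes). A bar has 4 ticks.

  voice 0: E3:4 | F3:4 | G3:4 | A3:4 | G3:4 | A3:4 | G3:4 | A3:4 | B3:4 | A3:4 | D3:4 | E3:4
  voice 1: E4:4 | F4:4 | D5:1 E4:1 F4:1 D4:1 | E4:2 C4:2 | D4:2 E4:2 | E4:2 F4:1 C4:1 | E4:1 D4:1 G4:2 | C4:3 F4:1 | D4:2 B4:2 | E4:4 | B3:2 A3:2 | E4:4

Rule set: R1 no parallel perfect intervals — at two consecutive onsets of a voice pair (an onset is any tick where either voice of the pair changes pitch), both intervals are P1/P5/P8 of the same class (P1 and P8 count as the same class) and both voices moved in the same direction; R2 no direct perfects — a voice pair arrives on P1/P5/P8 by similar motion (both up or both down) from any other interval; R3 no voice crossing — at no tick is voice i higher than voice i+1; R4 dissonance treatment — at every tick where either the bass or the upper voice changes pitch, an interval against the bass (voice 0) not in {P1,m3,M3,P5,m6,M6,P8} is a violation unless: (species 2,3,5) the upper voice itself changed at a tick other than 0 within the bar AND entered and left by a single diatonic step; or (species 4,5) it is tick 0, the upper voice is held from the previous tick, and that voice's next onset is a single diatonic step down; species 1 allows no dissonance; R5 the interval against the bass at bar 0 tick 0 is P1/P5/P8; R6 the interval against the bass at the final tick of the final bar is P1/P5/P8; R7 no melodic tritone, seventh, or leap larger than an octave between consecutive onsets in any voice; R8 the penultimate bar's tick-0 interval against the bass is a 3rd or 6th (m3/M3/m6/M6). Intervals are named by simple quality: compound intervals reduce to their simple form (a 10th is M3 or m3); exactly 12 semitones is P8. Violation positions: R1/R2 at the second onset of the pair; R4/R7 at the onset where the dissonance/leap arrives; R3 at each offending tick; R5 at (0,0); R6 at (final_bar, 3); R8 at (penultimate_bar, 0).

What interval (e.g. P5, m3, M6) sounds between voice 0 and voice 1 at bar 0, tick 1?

voice 0=E3 voice 1=E4 -> P8

P8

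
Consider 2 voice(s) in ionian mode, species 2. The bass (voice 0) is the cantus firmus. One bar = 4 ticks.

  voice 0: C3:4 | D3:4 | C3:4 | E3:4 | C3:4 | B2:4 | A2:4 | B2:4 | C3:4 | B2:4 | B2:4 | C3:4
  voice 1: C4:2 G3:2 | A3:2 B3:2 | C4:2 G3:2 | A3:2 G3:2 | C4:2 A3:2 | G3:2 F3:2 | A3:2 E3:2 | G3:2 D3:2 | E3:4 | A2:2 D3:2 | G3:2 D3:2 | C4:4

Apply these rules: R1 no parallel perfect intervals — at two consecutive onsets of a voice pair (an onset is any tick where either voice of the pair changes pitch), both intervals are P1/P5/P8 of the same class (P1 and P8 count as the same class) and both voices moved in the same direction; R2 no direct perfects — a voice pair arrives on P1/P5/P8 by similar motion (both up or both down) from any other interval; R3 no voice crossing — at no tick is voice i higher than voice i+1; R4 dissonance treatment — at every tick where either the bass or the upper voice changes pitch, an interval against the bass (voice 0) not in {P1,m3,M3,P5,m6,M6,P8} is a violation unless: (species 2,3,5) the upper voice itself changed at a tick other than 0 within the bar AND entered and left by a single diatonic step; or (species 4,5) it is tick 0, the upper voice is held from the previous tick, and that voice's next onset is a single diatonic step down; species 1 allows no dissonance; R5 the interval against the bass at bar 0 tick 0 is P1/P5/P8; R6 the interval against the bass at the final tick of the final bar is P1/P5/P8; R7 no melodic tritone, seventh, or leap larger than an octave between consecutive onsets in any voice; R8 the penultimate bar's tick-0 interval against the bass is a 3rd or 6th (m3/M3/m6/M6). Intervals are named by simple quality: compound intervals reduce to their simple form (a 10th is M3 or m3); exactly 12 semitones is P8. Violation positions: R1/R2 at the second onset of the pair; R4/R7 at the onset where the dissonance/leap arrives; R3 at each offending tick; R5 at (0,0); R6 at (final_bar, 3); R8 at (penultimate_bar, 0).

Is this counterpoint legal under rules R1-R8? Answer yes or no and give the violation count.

bar 0: v0=C3 v1=C4 (P8)
bar 1: v0=D3 v1=A3 (P5)
bar 2: v0=C3 v1=C4 (P8)
bar 3: v0=E3 v1=A3 (P4)
bar 4: v0=C3 v1=C4 (P8)
bar 5: v0=B2 v1=G3 (m6)
bar 6: v0=A2 v1=A3 (P8)
bar 7: v0=B2 v1=G3 (m6)
bar 8: v0=C3 v1=E3 (M3)
bar 9: v0=B2 v1=A2 (M2)
bar 10: v0=B2 v1=G3 (m6)
bar 11: v0=C3 v1=C4 (P8)
  R1 @ bar1.0: C3/G3 P5 -> D3/A3 P5 similar
  R4 @ bar3.0: E3/A3 P4 untreated
  R4 @ bar5.2: B2/F3 TT untreated
  R3 @ bar9.0: B2 above A2
  R4 @ bar9.0: B2/A2 M2 untreated
  R3 @ bar9.1: B2 above A2
  R2 @ bar11.0: B2/D3 m3 -> C3/C4 P8 similar
  R7 @ bar11.0: D3->C4 leap 10st

No (8 violations)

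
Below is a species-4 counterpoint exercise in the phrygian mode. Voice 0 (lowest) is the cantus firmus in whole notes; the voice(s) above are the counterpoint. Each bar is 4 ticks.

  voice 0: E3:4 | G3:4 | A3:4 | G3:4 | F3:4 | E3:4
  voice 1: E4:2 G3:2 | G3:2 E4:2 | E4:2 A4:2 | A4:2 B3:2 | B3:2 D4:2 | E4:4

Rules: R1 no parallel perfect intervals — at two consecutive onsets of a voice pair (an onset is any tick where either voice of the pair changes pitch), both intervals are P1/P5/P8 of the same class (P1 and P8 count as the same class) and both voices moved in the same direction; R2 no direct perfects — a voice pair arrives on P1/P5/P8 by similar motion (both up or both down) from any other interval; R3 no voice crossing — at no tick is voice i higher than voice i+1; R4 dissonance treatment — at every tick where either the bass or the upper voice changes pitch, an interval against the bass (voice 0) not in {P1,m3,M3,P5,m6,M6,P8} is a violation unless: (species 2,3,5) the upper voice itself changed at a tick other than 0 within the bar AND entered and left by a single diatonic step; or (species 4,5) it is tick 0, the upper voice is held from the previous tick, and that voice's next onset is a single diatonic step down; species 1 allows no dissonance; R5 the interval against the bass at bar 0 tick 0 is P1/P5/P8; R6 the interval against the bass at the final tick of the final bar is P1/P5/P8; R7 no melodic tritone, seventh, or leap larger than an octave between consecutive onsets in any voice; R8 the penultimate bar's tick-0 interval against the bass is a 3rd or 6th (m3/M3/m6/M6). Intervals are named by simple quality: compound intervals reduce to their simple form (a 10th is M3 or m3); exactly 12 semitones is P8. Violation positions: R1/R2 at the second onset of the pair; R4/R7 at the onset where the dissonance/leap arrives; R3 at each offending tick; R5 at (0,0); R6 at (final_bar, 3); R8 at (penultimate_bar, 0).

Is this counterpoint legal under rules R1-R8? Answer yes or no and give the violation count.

bar 0: v0=E3 v1=E4 (P8)
bar 1: v0=G3 v1=G3 (P1)
bar 2: v0=A3 v1=E4 (P5)
bar 3: v0=G3 v1=A4 (M2)
bar 4: v0=F3 v1=B3 (TT)
bar 5: v0=E3 v1=E4 (P8)
  R4 @ bar3.0: G3/A4 M2 untreated
  R7 @ bar3.2: A4->B3 leap 10st
  R4 @ bar4.0: F3/B3 TT untreated
  R8 @ bar4.0: penult TT not 3rd/6th

No (4 violations)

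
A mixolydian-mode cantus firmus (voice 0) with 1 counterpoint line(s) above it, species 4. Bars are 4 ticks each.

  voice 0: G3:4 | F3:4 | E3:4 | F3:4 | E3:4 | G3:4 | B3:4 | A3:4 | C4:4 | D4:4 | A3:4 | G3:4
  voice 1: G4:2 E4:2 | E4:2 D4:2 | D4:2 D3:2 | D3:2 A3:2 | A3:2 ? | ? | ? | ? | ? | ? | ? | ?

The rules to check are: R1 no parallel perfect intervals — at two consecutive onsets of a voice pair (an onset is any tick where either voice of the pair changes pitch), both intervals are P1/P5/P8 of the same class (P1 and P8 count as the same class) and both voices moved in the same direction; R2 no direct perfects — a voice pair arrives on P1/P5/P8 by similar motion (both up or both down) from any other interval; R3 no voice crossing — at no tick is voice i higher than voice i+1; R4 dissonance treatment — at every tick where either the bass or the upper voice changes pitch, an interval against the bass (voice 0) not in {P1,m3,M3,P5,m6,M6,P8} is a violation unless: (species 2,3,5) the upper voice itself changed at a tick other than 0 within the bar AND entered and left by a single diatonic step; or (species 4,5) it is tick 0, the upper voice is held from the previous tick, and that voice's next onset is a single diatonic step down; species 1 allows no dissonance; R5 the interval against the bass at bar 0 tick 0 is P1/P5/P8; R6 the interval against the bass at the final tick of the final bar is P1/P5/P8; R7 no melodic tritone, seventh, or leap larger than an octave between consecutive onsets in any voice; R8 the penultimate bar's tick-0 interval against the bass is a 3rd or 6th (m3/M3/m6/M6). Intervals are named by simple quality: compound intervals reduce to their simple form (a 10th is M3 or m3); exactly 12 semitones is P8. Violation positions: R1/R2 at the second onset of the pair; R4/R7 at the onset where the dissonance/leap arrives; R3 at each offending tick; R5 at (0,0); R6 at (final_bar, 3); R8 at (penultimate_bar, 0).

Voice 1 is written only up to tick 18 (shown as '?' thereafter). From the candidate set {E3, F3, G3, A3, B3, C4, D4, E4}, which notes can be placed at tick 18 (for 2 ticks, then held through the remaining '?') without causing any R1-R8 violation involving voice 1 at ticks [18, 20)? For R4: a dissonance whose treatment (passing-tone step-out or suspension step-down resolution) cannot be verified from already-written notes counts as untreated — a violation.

E3: legal
F3: violates R4
G3: legal
A3: legal
B3: legal
C4: legal
D4: violates R4
E4: legal

{A3, B3, C4, E3, E4, G3}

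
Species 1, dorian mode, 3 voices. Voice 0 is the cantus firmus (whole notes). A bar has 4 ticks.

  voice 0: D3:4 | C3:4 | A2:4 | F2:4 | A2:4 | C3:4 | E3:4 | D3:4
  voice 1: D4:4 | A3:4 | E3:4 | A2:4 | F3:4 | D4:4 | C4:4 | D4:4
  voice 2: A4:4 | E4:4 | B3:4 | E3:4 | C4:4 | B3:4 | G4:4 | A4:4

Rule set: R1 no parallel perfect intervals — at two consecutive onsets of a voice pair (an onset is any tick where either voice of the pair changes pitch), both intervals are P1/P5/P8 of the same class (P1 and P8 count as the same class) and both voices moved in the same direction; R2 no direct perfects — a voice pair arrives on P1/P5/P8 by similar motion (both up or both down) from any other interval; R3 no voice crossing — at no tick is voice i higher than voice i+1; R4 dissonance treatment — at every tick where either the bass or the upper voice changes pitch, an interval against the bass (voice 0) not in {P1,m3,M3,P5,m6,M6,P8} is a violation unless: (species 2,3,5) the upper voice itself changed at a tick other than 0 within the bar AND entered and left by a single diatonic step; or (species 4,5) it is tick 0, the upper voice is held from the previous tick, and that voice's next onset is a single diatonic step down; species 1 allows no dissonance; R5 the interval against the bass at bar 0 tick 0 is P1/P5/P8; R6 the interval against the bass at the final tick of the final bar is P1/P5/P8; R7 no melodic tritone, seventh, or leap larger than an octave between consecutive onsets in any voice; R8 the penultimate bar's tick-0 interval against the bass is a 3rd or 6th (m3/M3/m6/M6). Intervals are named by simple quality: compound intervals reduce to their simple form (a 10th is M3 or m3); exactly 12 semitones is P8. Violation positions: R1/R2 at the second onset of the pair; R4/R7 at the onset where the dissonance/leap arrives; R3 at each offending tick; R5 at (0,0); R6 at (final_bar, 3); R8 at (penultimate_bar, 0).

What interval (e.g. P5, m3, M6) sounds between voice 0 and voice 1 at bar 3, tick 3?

M3

voice 0=F2 voice 1=A2 -> M3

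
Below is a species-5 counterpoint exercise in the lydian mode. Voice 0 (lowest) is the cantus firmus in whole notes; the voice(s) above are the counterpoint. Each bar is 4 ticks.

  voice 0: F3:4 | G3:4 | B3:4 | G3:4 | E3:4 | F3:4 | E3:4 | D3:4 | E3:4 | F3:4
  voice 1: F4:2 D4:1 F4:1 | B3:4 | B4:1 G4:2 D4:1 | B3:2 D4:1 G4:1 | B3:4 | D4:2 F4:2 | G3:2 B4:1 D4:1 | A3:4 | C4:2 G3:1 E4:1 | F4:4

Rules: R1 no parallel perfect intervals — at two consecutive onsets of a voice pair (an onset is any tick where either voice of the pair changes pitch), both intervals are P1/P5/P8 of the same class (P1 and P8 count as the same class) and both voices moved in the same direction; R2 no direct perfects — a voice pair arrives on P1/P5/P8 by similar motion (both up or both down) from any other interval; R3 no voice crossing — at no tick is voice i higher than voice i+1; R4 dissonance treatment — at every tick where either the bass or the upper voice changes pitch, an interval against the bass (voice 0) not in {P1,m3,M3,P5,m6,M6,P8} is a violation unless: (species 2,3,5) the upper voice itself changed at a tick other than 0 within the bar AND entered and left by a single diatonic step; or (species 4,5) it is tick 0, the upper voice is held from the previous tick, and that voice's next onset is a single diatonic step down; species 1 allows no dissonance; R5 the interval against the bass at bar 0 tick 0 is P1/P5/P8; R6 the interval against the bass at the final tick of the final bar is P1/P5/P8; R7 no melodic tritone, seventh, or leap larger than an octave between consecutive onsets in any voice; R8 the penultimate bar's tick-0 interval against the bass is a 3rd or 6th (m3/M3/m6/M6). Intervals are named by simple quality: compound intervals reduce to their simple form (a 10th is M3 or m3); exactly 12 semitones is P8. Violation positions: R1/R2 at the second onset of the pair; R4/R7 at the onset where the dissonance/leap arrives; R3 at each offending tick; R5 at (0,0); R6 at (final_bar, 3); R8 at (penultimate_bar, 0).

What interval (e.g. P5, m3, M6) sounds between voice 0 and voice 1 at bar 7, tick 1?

voice 0=D3 voice 1=A3 -> P5

P5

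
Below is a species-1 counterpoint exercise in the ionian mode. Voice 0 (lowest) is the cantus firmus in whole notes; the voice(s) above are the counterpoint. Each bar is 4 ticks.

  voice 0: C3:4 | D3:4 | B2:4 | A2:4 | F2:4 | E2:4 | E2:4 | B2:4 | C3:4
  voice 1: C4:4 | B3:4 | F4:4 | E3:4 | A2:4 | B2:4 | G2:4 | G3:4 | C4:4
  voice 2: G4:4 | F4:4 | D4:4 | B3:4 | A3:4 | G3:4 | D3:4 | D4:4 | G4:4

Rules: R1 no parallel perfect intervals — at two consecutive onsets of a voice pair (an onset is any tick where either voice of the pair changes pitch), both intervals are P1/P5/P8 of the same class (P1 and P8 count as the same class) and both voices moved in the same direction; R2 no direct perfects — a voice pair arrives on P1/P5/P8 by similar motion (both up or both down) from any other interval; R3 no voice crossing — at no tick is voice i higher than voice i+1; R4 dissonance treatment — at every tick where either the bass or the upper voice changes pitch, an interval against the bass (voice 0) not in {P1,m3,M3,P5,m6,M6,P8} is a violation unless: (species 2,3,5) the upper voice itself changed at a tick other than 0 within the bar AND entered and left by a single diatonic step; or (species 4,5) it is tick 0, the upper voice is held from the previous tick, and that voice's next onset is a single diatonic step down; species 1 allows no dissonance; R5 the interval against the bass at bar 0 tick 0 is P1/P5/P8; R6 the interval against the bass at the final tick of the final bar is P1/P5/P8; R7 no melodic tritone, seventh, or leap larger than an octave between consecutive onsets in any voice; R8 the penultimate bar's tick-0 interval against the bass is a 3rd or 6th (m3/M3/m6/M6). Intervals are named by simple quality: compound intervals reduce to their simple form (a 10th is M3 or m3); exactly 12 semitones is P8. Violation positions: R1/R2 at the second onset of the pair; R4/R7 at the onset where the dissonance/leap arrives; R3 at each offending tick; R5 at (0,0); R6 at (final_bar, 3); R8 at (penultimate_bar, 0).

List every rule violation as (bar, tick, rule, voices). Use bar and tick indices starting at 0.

bar 0: v0=C3 v1=C4 v2=G4 downbeat P5
bar 1: v0=D3 v1=B3 v2=F4 downbeat m3
bar 2: v0=B2 v1=F4 v2=D4 downbeat m3
bar 3: v0=A2 v1=E3 v2=B3 downbeat M2
bar 4: v0=F2 v1=A2 v2=A3 downbeat M3
bar 5: v0=E2 v1=B2 v2=G3 downbeat m3
bar 6: v0=E2 v1=G2 v2=D3 downbeat m7
bar 7: v0=B2 v1=G3 v2=D4 downbeat m3
bar 8: v0=C3 v1=C4 v2=G4 downbeat P5
  -> R3 @ bar 2 tick 0 v(1, 2): F4 above D4
  -> R4 @ bar 2 tick 0 v(0, 1): B2/F4 TT untreated
  -> R7 @ bar 2 tick 0 v(1,): B3->F4 leap 6st
  -> R3 @ bar 2 tick 1 v(1, 2): F4 above D4
  -> R3 @ bar 2 tick 2 v(1, 2): F4 above D4
  -> R3 @ bar 2 tick 3 v(1, 2): F4 above D4
  -> R2 @ bar 3 tick 0 v(0, 1): B2/F4 TT -> A2/E3 P5 similar
  -> R2 @ bar 3 tick 0 v(1, 2): F4/D4 m3 -> E3/B3 P5 similar
  -> R4 @ bar 3 tick 0 v(0, 2): A2/B3 M2 untreated
  -> R7 @ bar 3 tick 0 v(1,): F4->E3 leap 13st
  -> R2 @ bar 4 tick 0 v(1, 2): E3/B3 P5 -> A2/A3 P8 similar
  -> R2 @ bar 6 tick 0 v(1, 2): B2/G3 m6 -> G2/D3 P5 similar
  -> R4 @ bar 6 tick 0 v(0, 2): E2/D3 m7 untreated
  -> R1 @ bar 7 tick 0 v(1, 2): G2/D3 P5 -> G3/D4 P5 similar
  -> R1 @ bar 8 tick 0 v(1, 2): G3/D4 P5 -> C4/G4 P5 similar
  -> R2 @ bar 8 tick 0 v(0, 1): B2/G3 m6 -> C3/C4 P8 similar
  -> R2 @ bar 8 tick 0 v(0, 2): B2/D4 m3 -> C3/G4 P5 similar

(2, 0, R3, (1, 2))
(2, 0, R4, (0, 1))
(2, 0, R7, (1,))
(2, 1, R3, (1, 2))
(2, 2, R3, (1, 2))
(2, 3, R3, (1, 2))
(3, 0, R2, (0, 1))
(3, 0, R2, (1, 2))
(3, 0, R4, (0, 2))
(3, 0, R7, (1,))
(4, 0, R2, (1, 2))
(6, 0, R2, (1, 2))
(6, 0, R4, (0, 2))
(7, 0, R1, (1, 2))
(8, 0, R1, (1, 2))
(8, 0, R2, (0, 1))
(8, 0, R2, (0, 2))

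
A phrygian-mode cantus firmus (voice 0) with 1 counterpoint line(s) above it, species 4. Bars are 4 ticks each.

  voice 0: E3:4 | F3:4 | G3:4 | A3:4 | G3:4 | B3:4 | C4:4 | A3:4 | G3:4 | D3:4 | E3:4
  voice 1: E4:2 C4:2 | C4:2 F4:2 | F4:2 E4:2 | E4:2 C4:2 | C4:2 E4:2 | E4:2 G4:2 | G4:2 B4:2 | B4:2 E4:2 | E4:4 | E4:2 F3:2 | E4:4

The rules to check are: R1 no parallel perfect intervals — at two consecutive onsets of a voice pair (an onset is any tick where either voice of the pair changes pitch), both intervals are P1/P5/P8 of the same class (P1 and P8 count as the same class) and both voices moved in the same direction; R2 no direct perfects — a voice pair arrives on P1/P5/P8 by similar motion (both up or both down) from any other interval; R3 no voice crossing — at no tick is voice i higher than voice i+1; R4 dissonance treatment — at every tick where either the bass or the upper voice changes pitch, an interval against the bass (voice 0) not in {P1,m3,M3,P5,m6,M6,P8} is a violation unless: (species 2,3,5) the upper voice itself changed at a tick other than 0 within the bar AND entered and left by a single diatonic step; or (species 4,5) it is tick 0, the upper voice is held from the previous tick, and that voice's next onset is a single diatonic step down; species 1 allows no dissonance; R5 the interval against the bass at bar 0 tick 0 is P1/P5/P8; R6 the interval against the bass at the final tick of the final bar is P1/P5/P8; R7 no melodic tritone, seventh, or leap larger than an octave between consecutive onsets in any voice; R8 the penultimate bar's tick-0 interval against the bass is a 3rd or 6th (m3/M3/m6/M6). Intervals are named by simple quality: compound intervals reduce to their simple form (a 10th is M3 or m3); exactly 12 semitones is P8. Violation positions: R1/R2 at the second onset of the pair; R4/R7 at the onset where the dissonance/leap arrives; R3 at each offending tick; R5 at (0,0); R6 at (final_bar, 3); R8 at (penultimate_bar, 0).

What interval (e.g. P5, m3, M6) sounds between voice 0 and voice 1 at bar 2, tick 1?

voice 0=G3 voice 1=F4 -> m7

m7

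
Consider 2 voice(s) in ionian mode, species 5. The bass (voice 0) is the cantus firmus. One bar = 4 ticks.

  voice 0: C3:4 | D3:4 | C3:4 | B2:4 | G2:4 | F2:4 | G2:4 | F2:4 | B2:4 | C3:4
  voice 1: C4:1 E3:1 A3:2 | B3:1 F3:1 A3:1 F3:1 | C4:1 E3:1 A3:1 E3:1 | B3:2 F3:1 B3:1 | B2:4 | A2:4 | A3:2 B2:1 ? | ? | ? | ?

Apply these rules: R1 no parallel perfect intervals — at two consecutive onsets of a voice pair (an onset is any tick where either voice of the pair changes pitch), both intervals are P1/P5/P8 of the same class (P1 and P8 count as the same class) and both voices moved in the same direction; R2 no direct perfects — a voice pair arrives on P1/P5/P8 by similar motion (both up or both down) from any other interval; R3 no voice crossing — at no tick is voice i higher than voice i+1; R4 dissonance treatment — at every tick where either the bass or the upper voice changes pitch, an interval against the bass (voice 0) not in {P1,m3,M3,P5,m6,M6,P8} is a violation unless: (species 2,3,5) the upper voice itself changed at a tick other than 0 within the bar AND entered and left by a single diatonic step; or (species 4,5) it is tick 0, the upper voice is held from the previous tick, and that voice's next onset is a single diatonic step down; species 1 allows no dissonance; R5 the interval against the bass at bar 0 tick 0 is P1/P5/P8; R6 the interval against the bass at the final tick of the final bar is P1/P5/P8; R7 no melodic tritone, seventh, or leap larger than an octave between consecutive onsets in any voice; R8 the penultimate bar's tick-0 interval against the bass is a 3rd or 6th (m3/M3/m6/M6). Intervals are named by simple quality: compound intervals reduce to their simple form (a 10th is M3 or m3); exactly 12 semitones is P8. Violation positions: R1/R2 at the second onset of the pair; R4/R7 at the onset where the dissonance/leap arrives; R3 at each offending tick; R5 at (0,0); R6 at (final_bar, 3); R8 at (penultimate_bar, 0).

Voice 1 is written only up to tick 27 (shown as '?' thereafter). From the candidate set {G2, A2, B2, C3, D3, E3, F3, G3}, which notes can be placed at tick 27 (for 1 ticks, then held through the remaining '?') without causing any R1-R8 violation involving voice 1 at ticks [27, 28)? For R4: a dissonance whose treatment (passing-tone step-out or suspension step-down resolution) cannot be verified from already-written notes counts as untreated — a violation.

{B2, D3, E3, G2, G3}

G2: legal
A2: violates R4
B2: legal
C3: violates R4
D3: legal
E3: legal
F3: violates R4,R7
G3: legal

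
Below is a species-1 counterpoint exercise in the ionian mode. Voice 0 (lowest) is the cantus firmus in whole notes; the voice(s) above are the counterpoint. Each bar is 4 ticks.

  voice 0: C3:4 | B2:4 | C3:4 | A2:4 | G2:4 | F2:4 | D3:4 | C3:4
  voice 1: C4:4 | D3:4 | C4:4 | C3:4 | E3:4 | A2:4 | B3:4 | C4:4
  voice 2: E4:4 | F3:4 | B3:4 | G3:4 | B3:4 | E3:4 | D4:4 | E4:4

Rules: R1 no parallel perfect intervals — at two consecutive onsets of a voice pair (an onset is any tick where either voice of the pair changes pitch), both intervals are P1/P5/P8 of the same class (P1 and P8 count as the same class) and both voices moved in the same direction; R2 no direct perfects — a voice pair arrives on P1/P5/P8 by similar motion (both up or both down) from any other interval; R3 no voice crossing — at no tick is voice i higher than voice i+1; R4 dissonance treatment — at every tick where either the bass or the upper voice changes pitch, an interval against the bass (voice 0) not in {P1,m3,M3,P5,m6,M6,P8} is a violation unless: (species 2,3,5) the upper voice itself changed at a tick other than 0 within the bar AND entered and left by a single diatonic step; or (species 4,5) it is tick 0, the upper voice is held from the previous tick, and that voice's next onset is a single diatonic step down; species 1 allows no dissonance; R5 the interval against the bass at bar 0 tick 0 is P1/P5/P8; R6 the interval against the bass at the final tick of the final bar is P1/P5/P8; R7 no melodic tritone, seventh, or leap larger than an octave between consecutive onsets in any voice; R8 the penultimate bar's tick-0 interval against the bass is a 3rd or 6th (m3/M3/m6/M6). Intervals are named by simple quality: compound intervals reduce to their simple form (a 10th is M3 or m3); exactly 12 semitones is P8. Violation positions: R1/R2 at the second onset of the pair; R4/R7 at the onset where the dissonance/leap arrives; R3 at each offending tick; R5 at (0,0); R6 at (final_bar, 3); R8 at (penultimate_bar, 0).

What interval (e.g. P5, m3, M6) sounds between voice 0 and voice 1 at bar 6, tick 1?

M6

voice 0=D3 voice 1=B3 -> M6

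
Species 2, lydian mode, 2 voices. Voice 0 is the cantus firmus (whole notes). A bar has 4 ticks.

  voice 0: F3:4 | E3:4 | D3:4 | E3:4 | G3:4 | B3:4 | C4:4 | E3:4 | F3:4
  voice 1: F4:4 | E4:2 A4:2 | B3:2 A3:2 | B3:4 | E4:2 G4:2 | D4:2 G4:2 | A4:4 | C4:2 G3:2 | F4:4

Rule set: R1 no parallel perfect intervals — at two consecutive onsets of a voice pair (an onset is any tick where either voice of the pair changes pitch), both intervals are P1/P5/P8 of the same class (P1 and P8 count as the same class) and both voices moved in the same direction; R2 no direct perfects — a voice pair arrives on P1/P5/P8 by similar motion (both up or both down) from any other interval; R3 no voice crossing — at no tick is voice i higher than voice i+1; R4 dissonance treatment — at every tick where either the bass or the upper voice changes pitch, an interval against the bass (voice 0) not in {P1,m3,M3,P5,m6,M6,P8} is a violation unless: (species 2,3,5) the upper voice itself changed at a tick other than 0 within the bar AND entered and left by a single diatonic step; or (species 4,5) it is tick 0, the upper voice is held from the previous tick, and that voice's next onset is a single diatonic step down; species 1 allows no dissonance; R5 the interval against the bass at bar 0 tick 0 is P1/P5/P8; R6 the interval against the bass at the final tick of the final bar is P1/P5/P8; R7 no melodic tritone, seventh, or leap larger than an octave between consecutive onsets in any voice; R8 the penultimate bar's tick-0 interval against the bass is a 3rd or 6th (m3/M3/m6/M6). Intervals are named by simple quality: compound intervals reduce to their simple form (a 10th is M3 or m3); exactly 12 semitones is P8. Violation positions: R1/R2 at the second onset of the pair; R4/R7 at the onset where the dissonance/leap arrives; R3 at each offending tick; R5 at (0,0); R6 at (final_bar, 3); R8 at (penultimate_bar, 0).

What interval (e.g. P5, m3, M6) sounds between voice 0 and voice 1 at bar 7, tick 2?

voice 0=E3 voice 1=G3 -> m3

m3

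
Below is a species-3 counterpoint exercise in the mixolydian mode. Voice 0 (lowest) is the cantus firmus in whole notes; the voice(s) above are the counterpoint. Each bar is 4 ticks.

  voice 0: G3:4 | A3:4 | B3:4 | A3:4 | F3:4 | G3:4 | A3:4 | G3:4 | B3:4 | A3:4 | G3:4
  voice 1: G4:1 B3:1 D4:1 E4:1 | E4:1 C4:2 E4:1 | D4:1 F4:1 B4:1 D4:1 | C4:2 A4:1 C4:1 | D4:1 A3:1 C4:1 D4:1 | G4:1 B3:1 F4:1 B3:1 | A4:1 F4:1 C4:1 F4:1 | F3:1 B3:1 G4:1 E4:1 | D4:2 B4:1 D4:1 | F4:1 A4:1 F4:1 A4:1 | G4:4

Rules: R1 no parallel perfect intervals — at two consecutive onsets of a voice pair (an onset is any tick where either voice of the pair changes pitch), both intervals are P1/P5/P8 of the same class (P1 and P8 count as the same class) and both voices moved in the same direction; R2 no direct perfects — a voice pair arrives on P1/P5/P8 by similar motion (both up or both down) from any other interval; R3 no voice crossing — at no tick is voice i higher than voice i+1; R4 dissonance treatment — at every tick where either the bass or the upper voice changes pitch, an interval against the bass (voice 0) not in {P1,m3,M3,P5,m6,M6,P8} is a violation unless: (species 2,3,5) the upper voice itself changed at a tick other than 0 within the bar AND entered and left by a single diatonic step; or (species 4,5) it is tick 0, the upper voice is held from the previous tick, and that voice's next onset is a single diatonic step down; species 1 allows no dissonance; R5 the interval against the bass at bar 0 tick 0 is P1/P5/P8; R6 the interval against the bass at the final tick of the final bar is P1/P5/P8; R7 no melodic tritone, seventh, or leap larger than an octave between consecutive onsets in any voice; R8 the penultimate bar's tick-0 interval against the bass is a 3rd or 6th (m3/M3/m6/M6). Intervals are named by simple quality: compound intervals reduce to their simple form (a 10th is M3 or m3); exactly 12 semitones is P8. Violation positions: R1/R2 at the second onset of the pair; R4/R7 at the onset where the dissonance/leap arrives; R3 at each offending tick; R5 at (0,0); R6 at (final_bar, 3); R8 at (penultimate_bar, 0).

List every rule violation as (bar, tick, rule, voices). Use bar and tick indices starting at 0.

(2, 1, R4, (0, 1))
(2, 2, R7, (1,))
(5, 0, R2, (0, 1))
(5, 2, R4, (0, 1))
(5, 2, R7, (1,))
(5, 3, R7, (1,))
(6, 0, R2, (0, 1))
(6, 0, R7, (1,))
(7, 0, R3, (0, 1))
(7, 0, R4, (0, 1))
(7, 1, R7, (1,))
(10, 0, R1, (0, 1))

bar 0: v0=G3 v1=G4 downbeat P8
bar 1: v0=A3 v1=E4 downbeat P5
bar 2: v0=B3 v1=D4 downbeat m3
bar 3: v0=A3 v1=C4 downbeat m3
bar 4: v0=F3 v1=D4 downbeat M6
bar 5: v0=G3 v1=G4 downbeat P8
bar 6: v0=A3 v1=A4 downbeat P8
bar 7: v0=G3 v1=F3 downbeat M2
bar 8: v0=B3 v1=D4 downbeat m3
bar 9: v0=A3 v1=F4 downbeat m6
bar 10: v0=G3 v1=G4 downbeat P8
  -> R4 @ bar 2 tick 1 v(0, 1): B3/F4 TT untreated
  -> R7 @ bar 2 tick 2 v(1,): F4->B4 leap 6st
  -> R2 @ bar 5 tick 0 v(0, 1): F3/D4 M6 -> G3/G4 P8 similar
  -> R4 @ bar 5 tick 2 v(0, 1): G3/F4 m7 untreated
  -> R7 @ bar 5 tick 2 v(1,): B3->F4 leap 6st
  -> R7 @ bar 5 tick 3 v(1,): F4->B3 leap 6st
  -> R2 @ bar 6 tick 0 v(0, 1): G3/B3 M3 -> A3/A4 P8 similar
  -> R7 @ bar 6 tick 0 v(1,): B3->A4 leap 10st
  -> R3 @ bar 7 tick 0 v(0, 1): G3 above F3
  -> R4 @ bar 7 tick 0 v(0, 1): G3/F3 M2 untreated
  -> R7 @ bar 7 tick 1 v(1,): F3->B3 leap 6st
  -> R1 @ bar 10 tick 0 v(0, 1): A3/A4 P8 -> G3/G4 P8 similar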